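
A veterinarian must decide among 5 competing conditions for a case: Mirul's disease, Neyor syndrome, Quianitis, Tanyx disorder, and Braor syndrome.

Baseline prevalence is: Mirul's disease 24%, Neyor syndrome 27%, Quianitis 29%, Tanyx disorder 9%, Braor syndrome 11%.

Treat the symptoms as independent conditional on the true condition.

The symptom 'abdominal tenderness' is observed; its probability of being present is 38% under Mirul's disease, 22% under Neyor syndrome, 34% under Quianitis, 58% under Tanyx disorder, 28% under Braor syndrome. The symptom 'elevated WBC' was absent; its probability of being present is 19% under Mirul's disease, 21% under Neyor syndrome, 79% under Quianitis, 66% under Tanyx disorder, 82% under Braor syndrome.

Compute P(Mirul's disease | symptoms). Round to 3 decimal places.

For each hypothesis, the unnormalized posterior weight is prior × product of the symptom likelihoods (using 1 − P(present | H) for each absent symptom):
  Mirul's disease: 0.24 × 0.38 × (1 − 0.19) = 0.073872
  Neyor syndrome: 0.27 × 0.22 × (1 − 0.21) = 0.046926
  Quianitis: 0.29 × 0.34 × (1 − 0.79) = 0.020706
  Tanyx disorder: 0.09 × 0.58 × (1 − 0.66) = 0.017748
  Braor syndrome: 0.11 × 0.28 × (1 − 0.82) = 0.005544
The unnormalized weights sum to 0.1648.
P(Mirul's disease | evidence) = 0.073872 / 0.1648 ≈ 0.448.

0.448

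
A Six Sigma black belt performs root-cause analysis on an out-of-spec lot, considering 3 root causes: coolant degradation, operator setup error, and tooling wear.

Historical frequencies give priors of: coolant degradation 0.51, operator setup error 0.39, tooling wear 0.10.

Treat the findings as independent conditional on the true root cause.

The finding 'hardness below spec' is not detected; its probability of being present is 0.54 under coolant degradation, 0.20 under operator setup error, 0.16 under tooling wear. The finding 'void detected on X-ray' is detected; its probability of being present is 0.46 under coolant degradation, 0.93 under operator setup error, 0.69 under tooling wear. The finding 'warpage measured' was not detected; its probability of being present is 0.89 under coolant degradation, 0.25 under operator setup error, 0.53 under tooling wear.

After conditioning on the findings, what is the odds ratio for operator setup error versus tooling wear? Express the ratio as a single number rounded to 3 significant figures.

Posterior odds equal prior odds times the likelihood ratio; only the two competing hypotheses matter (using 1 − P(present | H) for each absent finding).
  operator setup error: 0.39 × (1 − 0.20) × 0.93 × (1 − 0.25) = 0.21762
  tooling wear: 0.10 × (1 − 0.16) × 0.69 × (1 − 0.53) = 0.027241
Odds(operator setup error : tooling wear) = 0.21762 / 0.027241 ≈ 7.99.

7.99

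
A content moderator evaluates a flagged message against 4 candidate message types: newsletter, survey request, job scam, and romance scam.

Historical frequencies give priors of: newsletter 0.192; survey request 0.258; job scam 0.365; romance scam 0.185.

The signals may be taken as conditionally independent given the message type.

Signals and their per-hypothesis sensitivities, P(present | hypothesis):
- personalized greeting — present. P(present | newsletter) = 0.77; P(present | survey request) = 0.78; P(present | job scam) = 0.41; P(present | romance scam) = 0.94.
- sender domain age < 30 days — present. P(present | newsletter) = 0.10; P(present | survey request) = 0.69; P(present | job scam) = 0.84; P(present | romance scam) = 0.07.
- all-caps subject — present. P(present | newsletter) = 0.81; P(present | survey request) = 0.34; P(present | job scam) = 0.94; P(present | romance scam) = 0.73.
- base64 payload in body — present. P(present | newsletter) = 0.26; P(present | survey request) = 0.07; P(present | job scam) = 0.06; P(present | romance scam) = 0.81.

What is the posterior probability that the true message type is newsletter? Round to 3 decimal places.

By Bayes' rule with conditional independence, the unnormalized weight for each hypothesis is prior × ∏ likelihoods:
  newsletter: 0.192 × 0.77 × 0.10 × 0.81 × 0.26 = 0.0031135
  survey request: 0.258 × 0.78 × 0.69 × 0.34 × 0.07 = 0.0033048
  job scam: 0.365 × 0.41 × 0.84 × 0.94 × 0.06 = 0.0070898
  romance scam: 0.185 × 0.94 × 0.07 × 0.73 × 0.81 = 0.0071979
Normalizing constant Z = 0.0031135 + 0.0033048 + 0.0070898 + 0.0071979 = 0.020706.
P(newsletter | evidence) = 0.0031135 / 0.020706 ≈ 0.150.

0.150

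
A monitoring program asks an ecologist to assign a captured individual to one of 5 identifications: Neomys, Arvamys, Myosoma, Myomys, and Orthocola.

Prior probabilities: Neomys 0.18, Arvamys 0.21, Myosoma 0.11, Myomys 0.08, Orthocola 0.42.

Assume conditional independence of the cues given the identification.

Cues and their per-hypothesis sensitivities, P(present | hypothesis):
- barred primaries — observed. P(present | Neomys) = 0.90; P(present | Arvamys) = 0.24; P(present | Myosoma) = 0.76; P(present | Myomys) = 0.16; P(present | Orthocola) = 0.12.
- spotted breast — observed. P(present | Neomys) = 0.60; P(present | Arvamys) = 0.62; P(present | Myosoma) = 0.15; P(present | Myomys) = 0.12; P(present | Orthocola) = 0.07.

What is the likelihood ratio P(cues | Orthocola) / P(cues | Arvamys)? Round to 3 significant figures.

The Bayes factor is the ratio of the joint likelihoods of the cue pattern under the two hypotheses.
  Orthocola: 0.12 × 0.07 = 0.0084
  Arvamys: 0.24 × 0.62 = 0.1488
Bayes factor = 0.0084 / 0.1488 ≈ 0.0565

0.0565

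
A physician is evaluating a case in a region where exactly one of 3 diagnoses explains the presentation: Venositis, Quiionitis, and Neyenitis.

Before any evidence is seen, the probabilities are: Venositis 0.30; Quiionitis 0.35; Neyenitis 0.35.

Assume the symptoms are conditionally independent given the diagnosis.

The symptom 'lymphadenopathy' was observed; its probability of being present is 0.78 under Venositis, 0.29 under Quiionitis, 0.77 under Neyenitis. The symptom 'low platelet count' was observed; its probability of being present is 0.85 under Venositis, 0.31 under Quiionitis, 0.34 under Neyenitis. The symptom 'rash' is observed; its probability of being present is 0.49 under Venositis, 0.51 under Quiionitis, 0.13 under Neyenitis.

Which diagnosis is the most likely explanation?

By Bayes' rule with conditional independence, the unnormalized weight for each hypothesis is prior × ∏ likelihoods:
  Venositis: 0.30 × 0.78 × 0.85 × 0.49 = 0.097461
  Quiionitis: 0.35 × 0.29 × 0.31 × 0.51 = 0.016047
  Neyenitis: 0.35 × 0.77 × 0.34 × 0.13 = 0.011912
Marginal likelihood of the evidence = 0.12542.
P(Venositis | evidence) ≈ 0.097461 / 0.12542 ≈ 0.777
P(Quiionitis | evidence) ≈ 0.016047 / 0.12542 ≈ 0.128
P(Neyenitis | evidence) ≈ 0.011912 / 0.12542 ≈ 0.095
The largest is 0.777, so Venositis is most probable.

Venositis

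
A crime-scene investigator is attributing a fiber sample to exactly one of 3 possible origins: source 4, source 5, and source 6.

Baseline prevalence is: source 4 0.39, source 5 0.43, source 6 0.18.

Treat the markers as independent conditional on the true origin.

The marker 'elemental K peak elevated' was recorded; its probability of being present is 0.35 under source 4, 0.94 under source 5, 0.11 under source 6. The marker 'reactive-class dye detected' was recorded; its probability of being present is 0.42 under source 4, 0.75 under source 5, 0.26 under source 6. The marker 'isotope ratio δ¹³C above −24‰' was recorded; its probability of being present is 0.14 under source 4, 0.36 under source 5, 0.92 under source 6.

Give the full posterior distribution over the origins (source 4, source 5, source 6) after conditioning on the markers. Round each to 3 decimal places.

By Bayes' rule with conditional independence, the unnormalized weight for each hypothesis is prior × ∏ likelihoods:
  source 4: 0.39 × 0.35 × 0.42 × 0.14 = 0.0080262
  source 5: 0.43 × 0.94 × 0.75 × 0.36 = 0.10913
  source 6: 0.18 × 0.11 × 0.26 × 0.92 = 0.0047362
Normalizing constant Z = 0.0080262 + 0.10913 + 0.0047362 = 0.1219.
P(source 4 | evidence) = 0.0080262 / 0.1219 ≈ 0.066
P(source 5 | evidence) = 0.10913 / 0.1219 ≈ 0.895
P(source 6 | evidence) = 0.0047362 / 0.1219 ≈ 0.039

0.066, 0.895, 0.039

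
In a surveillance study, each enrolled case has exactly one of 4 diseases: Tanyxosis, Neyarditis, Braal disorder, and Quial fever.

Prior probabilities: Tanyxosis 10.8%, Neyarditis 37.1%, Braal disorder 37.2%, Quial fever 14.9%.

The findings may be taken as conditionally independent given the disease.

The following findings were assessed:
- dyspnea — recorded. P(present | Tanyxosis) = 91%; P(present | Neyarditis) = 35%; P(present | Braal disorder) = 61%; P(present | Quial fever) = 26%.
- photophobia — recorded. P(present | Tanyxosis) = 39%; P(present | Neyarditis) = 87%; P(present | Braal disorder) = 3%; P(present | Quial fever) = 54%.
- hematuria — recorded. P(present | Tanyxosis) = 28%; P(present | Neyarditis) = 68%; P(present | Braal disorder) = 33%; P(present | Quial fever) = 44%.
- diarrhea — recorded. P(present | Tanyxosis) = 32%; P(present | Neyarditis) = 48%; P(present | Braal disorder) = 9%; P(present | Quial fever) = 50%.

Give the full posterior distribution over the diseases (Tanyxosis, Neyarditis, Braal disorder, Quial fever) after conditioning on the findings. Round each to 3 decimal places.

0.076, 0.817, 0.004, 0.102

Multiply each prior by the joint likelihood of the evidence pattern:
  Tanyxosis: 0.108 × 0.91 × 0.39 × 0.28 × 0.32 = 0.0034343
  Neyarditis: 0.371 × 0.35 × 0.87 × 0.68 × 0.48 = 0.036873
  Braal disorder: 0.372 × 0.61 × 0.03 × 0.33 × 0.09 = 0.00020219
  Quial fever: 0.149 × 0.26 × 0.54 × 0.44 × 0.50 = 0.0046023
Marginal likelihood of the evidence = 0.045112.
P(Tanyxosis | evidence) = 0.0034343 / 0.045112 ≈ 0.076
P(Neyarditis | evidence) = 0.036873 / 0.045112 ≈ 0.817
P(Braal disorder | evidence) = 0.00020219 / 0.045112 ≈ 0.004
P(Quial fever | evidence) = 0.0046023 / 0.045112 ≈ 0.102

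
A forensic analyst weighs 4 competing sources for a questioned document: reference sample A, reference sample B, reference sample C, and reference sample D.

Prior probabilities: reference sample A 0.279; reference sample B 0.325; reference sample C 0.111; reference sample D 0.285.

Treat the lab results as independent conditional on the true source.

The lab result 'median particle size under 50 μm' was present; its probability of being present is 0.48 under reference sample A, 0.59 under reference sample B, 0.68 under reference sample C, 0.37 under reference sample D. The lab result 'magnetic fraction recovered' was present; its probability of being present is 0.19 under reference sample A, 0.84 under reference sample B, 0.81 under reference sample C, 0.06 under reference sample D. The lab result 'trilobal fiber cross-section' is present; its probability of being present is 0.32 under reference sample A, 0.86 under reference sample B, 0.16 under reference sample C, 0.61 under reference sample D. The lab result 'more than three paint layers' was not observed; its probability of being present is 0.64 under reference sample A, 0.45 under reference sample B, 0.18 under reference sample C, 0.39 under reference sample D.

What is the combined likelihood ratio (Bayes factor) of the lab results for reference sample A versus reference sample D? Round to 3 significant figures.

1.27

Joint likelihood of the lab result pattern under each hypothesis (using 1 − P(present | H) for each absent lab result):
  reference sample A: 0.48 × 0.19 × 0.32 × (1 − 0.64) = 0.010506
  reference sample D: 0.37 × 0.06 × 0.61 × (1 − 0.39) = 0.0082606
Bayes factor = 0.010506 / 0.0082606 ≈ 1.27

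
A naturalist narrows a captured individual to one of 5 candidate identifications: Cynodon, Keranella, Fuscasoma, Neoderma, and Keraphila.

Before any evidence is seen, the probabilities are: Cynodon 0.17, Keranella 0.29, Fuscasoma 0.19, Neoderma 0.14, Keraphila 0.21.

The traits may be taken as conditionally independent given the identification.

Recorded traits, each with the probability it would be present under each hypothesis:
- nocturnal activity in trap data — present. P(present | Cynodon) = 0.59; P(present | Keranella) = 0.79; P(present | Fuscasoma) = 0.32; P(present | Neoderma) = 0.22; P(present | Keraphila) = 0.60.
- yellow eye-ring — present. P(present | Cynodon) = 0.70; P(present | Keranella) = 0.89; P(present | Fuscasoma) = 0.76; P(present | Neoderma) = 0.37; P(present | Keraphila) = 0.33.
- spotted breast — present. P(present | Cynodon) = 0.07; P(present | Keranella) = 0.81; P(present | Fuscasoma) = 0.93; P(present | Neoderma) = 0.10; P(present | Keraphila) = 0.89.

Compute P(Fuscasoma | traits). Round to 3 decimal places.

By Bayes' rule with conditional independence, the unnormalized weight for each hypothesis is prior × ∏ likelihoods:
  Cynodon: 0.17 × 0.59 × 0.70 × 0.07 = 0.0049147
  Keranella: 0.29 × 0.79 × 0.89 × 0.81 = 0.16516
  Fuscasoma: 0.19 × 0.32 × 0.76 × 0.93 = 0.042973
  Neoderma: 0.14 × 0.22 × 0.37 × 0.10 = 0.0011396
  Keraphila: 0.21 × 0.60 × 0.33 × 0.89 = 0.037006
Marginal likelihood of the evidence = 0.25119.
P(Fuscasoma | evidence) = 0.042973 / 0.25119 ≈ 0.171.

0.171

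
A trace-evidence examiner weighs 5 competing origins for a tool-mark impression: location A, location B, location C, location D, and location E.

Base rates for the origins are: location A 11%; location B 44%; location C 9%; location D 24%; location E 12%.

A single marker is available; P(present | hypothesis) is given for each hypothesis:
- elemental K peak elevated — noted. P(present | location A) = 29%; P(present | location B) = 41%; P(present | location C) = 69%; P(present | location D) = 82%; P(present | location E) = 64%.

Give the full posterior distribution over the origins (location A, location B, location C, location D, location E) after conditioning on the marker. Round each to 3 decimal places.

Multiply each prior by the likelihood of the marker:
  location A: 0.11 × 0.29 = 0.0319
  location B: 0.44 × 0.41 = 0.1804
  location C: 0.09 × 0.69 = 0.0621
  location D: 0.24 × 0.82 = 0.1968
  location E: 0.12 × 0.64 = 0.0768
Normalizing constant Z = 0.0319 + 0.1804 + 0.0621 + 0.1968 + 0.0768 = 0.548.
P(location A | evidence) = 0.0319 / 0.548 ≈ 0.058
P(location B | evidence) = 0.1804 / 0.548 ≈ 0.329
P(location C | evidence) = 0.0621 / 0.548 ≈ 0.113
P(location D | evidence) = 0.1968 / 0.548 ≈ 0.359
P(location E | evidence) = 0.0768 / 0.548 ≈ 0.140

0.058, 0.329, 0.113, 0.359, 0.140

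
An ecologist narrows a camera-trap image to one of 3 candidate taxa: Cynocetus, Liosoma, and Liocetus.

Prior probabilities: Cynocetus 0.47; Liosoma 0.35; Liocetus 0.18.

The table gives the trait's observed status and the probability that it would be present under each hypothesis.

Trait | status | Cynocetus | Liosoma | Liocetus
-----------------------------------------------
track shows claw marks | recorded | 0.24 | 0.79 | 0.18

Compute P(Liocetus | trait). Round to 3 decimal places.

0.077

For each hypothesis, the unnormalized posterior weight is prior × likelihood:
  Cynocetus: 0.47 × 0.24 = 0.1128
  Liosoma: 0.35 × 0.79 = 0.2765
  Liocetus: 0.18 × 0.18 = 0.0324
The unnormalized weights sum to 0.4217.
P(Liocetus | evidence) = 0.0324 / 0.4217 ≈ 0.077.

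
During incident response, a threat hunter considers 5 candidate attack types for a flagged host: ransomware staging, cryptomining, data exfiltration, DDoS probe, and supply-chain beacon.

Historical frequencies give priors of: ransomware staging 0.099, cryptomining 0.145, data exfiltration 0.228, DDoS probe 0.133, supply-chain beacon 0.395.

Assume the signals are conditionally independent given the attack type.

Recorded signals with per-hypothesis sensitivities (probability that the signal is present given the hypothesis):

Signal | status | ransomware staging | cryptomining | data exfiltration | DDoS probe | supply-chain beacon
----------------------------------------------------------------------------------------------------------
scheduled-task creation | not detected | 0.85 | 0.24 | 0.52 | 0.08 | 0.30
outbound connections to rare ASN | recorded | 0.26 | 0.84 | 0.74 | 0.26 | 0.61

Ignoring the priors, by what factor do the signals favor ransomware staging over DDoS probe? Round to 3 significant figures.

Joint likelihood of the signal pattern under each hypothesis (using 1 − P(present | H) for each absent signal):
  ransomware staging: (1 − 0.85) × 0.26 = 0.039
  DDoS probe: (1 − 0.08) × 0.26 = 0.2392
Bayes factor = 0.039 / 0.2392 ≈ 0.163

0.163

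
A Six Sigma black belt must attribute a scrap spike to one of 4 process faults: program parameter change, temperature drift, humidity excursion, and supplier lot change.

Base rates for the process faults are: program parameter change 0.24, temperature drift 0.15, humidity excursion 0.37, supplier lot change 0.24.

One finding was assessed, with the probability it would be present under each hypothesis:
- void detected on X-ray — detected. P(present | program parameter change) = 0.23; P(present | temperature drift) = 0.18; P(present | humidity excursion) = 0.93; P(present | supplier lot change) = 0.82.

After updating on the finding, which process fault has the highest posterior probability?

humidity excursion

For each hypothesis, the unnormalized posterior weight is prior × likelihood:
  program parameter change: 0.24 × 0.23 = 0.0552
  temperature drift: 0.15 × 0.18 = 0.027
  humidity excursion: 0.37 × 0.93 = 0.3441
  supplier lot change: 0.24 × 0.82 = 0.1968
Marginal likelihood of the evidence = 0.6231.
P(program parameter change | evidence) ≈ 0.0552 / 0.6231 ≈ 0.089
P(temperature drift | evidence) ≈ 0.027 / 0.6231 ≈ 0.043
P(humidity excursion | evidence) ≈ 0.3441 / 0.6231 ≈ 0.552
P(supplier lot change | evidence) ≈ 0.1968 / 0.6231 ≈ 0.316
The largest is 0.552, so humidity excursion is most probable.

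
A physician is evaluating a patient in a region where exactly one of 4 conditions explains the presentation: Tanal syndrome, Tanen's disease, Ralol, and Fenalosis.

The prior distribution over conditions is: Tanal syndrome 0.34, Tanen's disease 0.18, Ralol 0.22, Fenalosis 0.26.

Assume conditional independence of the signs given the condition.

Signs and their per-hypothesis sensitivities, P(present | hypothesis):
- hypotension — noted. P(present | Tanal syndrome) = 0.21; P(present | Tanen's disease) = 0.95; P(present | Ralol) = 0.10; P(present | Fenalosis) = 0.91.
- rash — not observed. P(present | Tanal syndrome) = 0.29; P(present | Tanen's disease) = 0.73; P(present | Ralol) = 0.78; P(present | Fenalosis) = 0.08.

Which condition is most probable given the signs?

Fenalosis

By Bayes' rule with conditional independence, the unnormalized weight for each hypothesis is prior × ∏ likelihoods (using 1 − P(present | H) for each absent sign):
  Tanal syndrome: 0.34 × 0.21 × (1 − 0.29) = 0.050694
  Tanen's disease: 0.18 × 0.95 × (1 − 0.73) = 0.04617
  Ralol: 0.22 × 0.10 × (1 − 0.78) = 0.00484
  Fenalosis: 0.26 × 0.91 × (1 − 0.08) = 0.21767
The unnormalized weights sum to 0.31938.
P(Tanal syndrome | evidence) ≈ 0.050694 / 0.31938 ≈ 0.159
P(Tanen's disease | evidence) ≈ 0.04617 / 0.31938 ≈ 0.145
P(Ralol | evidence) ≈ 0.00484 / 0.31938 ≈ 0.015
P(Fenalosis | evidence) ≈ 0.21767 / 0.31938 ≈ 0.682
The largest is 0.682, so Fenalosis is most probable.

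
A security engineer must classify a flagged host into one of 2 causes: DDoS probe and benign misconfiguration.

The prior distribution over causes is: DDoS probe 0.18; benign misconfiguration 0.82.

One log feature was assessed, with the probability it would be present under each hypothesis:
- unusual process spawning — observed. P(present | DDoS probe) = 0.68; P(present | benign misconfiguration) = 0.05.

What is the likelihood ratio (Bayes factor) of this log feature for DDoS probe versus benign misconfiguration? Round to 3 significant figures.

Likelihood of this log feature under each hypothesis:
  DDoS probe: 0.68
  benign misconfiguration: 0.05
Bayes factor = 0.68 / 0.05 ≈ 13.6

13.6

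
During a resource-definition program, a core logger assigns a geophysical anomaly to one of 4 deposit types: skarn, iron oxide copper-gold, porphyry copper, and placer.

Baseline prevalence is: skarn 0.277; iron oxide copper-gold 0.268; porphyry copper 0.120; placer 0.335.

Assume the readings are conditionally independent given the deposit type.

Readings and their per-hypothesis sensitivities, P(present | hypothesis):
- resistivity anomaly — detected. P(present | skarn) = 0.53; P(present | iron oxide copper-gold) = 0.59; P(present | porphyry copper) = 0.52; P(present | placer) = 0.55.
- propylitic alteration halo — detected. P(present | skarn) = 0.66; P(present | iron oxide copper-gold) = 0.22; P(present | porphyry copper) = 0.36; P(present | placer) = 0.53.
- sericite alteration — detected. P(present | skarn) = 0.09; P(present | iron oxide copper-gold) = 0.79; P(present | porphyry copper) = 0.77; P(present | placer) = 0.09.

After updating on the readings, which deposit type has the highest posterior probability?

For each hypothesis, the unnormalized posterior weight is prior × product of the reading likelihoods:
  skarn: 0.277 × 0.53 × 0.66 × 0.09 = 0.0087205
  iron oxide copper-gold: 0.268 × 0.59 × 0.22 × 0.79 = 0.027481
  porphyry copper: 0.120 × 0.52 × 0.36 × 0.77 = 0.017297
  placer: 0.335 × 0.55 × 0.53 × 0.09 = 0.0087887
Marginal likelihood of the evidence = 0.062288.
P(skarn | evidence) ≈ 0.0087205 / 0.062288 ≈ 0.140
P(iron oxide copper-gold | evidence) ≈ 0.027481 / 0.062288 ≈ 0.441
P(porphyry copper | evidence) ≈ 0.017297 / 0.062288 ≈ 0.278
P(placer | evidence) ≈ 0.0087887 / 0.062288 ≈ 0.141
The largest is 0.441, so iron oxide copper-gold is most probable.

iron oxide copper-gold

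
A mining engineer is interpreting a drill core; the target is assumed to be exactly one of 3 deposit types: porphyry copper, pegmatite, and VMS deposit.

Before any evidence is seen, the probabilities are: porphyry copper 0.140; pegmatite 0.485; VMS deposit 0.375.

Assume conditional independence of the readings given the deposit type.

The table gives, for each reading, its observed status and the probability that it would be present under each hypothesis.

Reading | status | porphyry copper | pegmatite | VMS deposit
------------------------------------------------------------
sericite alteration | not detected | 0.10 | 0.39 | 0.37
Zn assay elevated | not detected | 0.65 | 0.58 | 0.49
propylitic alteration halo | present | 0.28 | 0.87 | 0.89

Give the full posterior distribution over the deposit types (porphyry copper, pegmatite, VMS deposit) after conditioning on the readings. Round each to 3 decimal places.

For each hypothesis, the unnormalized posterior weight is prior × product of the reading likelihoods (using 1 − P(present | H) for each absent reading):
  porphyry copper: 0.140 × (1 − 0.10) × (1 − 0.65) × 0.28 = 0.012348
  pegmatite: 0.485 × (1 − 0.39) × (1 − 0.58) × 0.87 = 0.1081
  VMS deposit: 0.375 × (1 − 0.37) × (1 − 0.49) × 0.89 = 0.10723
The unnormalized weights sum to 0.22769.
P(porphyry copper | evidence) = 0.012348 / 0.22769 ≈ 0.054
P(pegmatite | evidence) = 0.1081 / 0.22769 ≈ 0.475
P(VMS deposit | evidence) = 0.10723 / 0.22769 ≈ 0.471

0.054, 0.475, 0.471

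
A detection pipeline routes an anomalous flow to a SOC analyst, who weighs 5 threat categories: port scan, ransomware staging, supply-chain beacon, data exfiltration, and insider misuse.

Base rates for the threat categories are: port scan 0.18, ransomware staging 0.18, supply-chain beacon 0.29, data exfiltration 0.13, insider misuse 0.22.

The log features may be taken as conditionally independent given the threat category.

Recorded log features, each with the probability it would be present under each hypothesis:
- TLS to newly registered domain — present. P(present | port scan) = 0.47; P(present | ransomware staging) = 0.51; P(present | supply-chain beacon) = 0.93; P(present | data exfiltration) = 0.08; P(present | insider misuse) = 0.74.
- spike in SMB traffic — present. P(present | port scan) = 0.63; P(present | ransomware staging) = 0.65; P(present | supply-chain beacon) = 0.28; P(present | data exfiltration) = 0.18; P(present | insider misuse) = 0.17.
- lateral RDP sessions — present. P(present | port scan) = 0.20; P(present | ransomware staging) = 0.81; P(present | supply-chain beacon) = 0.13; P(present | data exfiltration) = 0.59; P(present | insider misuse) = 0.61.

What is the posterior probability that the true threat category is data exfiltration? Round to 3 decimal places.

0.013

By Bayes' rule with conditional independence, the unnormalized weight for each hypothesis is prior × ∏ likelihoods:
  port scan: 0.18 × 0.47 × 0.63 × 0.20 = 0.01066
  ransomware staging: 0.18 × 0.51 × 0.65 × 0.81 = 0.048333
  supply-chain beacon: 0.29 × 0.93 × 0.28 × 0.13 = 0.0098171
  data exfiltration: 0.13 × 0.08 × 0.18 × 0.59 = 0.0011045
  insider misuse: 0.22 × 0.74 × 0.17 × 0.61 = 0.016882
Marginal likelihood of the evidence = 0.086796.
P(data exfiltration | evidence) = 0.0011045 / 0.086796 ≈ 0.013.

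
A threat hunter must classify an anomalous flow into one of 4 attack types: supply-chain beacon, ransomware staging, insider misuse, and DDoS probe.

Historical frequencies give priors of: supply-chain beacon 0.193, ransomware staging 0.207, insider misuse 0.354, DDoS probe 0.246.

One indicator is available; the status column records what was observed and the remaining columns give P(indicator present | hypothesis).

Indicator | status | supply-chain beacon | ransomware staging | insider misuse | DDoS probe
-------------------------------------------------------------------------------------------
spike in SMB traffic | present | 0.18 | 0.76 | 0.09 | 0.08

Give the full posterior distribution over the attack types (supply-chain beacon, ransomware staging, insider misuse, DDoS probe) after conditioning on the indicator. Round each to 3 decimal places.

0.143, 0.646, 0.131, 0.081

By Bayes' rule, the unnormalized weight for each hypothesis is prior × likelihood:
  supply-chain beacon: 0.193 × 0.18 = 0.03474
  ransomware staging: 0.207 × 0.76 = 0.15732
  insider misuse: 0.354 × 0.09 = 0.03186
  DDoS probe: 0.246 × 0.08 = 0.01968
The unnormalized weights sum to 0.2436.
P(supply-chain beacon | evidence) = 0.03474 / 0.2436 ≈ 0.143
P(ransomware staging | evidence) = 0.15732 / 0.2436 ≈ 0.646
P(insider misuse | evidence) = 0.03186 / 0.2436 ≈ 0.131
P(DDoS probe | evidence) = 0.01968 / 0.2436 ≈ 0.081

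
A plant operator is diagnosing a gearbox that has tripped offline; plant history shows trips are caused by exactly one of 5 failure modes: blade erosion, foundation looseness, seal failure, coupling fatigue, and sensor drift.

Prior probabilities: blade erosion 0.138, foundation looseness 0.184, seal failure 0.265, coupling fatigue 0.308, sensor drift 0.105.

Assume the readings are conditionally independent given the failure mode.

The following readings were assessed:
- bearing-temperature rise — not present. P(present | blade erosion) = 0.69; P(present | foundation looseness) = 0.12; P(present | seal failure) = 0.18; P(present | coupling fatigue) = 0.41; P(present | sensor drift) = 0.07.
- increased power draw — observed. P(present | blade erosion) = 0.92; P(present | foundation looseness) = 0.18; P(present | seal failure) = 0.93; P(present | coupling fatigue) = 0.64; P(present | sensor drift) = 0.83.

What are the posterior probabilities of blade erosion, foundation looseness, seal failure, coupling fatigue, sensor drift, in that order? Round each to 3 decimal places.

0.084, 0.062, 0.432, 0.249, 0.173

Multiply each prior by the joint likelihood of the reading pattern (using 1 − P(present | H) for each absent reading):
  blade erosion: 0.138 × (1 − 0.69) × 0.92 = 0.039358
  foundation looseness: 0.184 × (1 − 0.12) × 0.18 = 0.029146
  seal failure: 0.265 × (1 − 0.18) × 0.93 = 0.20209
  coupling fatigue: 0.308 × (1 − 0.41) × 0.64 = 0.1163
  sensor drift: 0.105 × (1 − 0.07) × 0.83 = 0.081049
Normalizing constant Z = 0.039358 + 0.029146 + 0.20209 + 0.1163 + 0.081049 = 0.46794.
P(blade erosion | evidence) = 0.039358 / 0.46794 ≈ 0.084
P(foundation looseness | evidence) = 0.029146 / 0.46794 ≈ 0.062
P(seal failure | evidence) = 0.20209 / 0.46794 ≈ 0.432
P(coupling fatigue | evidence) = 0.1163 / 0.46794 ≈ 0.249
P(sensor drift | evidence) = 0.081049 / 0.46794 ≈ 0.173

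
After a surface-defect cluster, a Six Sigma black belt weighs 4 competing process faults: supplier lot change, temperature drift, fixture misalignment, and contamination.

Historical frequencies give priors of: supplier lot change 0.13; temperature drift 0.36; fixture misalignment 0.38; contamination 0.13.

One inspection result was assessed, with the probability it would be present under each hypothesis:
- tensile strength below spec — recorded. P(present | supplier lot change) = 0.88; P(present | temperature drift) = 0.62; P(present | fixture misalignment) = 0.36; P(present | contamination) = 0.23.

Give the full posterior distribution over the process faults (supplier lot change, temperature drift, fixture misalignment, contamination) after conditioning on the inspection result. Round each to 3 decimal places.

0.227, 0.443, 0.271, 0.059

For each hypothesis, the unnormalized posterior weight is prior × likelihood:
  supplier lot change: 0.13 × 0.88 = 0.1144
  temperature drift: 0.36 × 0.62 = 0.2232
  fixture misalignment: 0.38 × 0.36 = 0.1368
  contamination: 0.13 × 0.23 = 0.0299
Normalizing constant Z = 0.1144 + 0.2232 + 0.1368 + 0.0299 = 0.5043.
P(supplier lot change | evidence) = 0.1144 / 0.5043 ≈ 0.227
P(temperature drift | evidence) = 0.2232 / 0.5043 ≈ 0.443
P(fixture misalignment | evidence) = 0.1368 / 0.5043 ≈ 0.271
P(contamination | evidence) = 0.0299 / 0.5043 ≈ 0.059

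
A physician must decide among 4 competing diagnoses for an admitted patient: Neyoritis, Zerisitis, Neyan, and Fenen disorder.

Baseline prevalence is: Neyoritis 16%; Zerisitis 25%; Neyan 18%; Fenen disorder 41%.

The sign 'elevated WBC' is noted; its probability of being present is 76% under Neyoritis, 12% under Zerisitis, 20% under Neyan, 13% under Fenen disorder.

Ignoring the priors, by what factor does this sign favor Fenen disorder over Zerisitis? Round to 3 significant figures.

1.08

The Bayes factor is the ratio of the two likelihoods.
  Fenen disorder: 0.13
  Zerisitis: 0.12
Bayes factor = 0.13 / 0.12 ≈ 1.08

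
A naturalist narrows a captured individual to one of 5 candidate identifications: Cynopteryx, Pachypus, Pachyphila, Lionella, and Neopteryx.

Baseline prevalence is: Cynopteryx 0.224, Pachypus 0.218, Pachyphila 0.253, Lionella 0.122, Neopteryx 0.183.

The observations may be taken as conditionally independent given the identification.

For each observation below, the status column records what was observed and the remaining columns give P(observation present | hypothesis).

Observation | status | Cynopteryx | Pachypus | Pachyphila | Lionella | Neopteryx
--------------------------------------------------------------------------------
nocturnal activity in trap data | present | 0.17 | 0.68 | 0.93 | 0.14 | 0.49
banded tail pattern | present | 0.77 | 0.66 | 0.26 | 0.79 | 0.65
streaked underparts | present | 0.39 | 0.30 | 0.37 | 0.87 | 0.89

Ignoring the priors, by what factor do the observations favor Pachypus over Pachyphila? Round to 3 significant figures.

Joint likelihood of the evidence pattern under each hypothesis:
  Pachypus: 0.68 × 0.66 × 0.30 = 0.13464
  Pachyphila: 0.93 × 0.26 × 0.37 = 0.089466
Bayes factor = 0.13464 / 0.089466 ≈ 1.50

1.50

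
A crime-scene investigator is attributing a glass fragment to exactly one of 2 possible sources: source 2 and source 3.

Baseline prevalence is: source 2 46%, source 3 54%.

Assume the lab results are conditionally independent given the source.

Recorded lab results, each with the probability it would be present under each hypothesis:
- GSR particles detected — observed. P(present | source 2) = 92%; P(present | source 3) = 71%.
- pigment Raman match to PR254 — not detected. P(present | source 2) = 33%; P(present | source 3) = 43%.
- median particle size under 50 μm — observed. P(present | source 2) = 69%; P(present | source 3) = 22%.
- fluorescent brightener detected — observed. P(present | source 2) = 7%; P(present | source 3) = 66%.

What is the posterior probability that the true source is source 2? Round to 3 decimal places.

By Bayes' rule with conditional independence, the unnormalized weight for each hypothesis is prior × ∏ likelihoods (using 1 − P(present | H) for each absent lab result):
  source 2: 0.46 × 0.92 × (1 − 0.33) × 0.69 × 0.07 = 0.013695
  source 3: 0.54 × 0.71 × (1 − 0.43) × 0.22 × 0.66 = 0.031732
The unnormalized weights sum to 0.045427.
P(source 2 | evidence) = 0.013695 / 0.045427 ≈ 0.301.

0.301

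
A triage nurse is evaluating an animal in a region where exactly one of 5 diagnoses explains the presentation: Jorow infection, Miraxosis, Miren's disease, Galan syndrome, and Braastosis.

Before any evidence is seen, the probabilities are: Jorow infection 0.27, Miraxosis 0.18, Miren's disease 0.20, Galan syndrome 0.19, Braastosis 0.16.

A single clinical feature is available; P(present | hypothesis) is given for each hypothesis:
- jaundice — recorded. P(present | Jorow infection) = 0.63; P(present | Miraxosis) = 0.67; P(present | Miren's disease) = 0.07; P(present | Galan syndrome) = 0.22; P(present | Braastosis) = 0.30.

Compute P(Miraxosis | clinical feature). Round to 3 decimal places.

0.306

For each hypothesis, the unnormalized posterior weight is prior × likelihood:
  Jorow infection: 0.27 × 0.63 = 0.1701
  Miraxosis: 0.18 × 0.67 = 0.1206
  Miren's disease: 0.20 × 0.07 = 0.014
  Galan syndrome: 0.19 × 0.22 = 0.0418
  Braastosis: 0.16 × 0.30 = 0.048
The unnormalized weights sum to 0.3945.
P(Miraxosis | evidence) = 0.1206 / 0.3945 ≈ 0.306.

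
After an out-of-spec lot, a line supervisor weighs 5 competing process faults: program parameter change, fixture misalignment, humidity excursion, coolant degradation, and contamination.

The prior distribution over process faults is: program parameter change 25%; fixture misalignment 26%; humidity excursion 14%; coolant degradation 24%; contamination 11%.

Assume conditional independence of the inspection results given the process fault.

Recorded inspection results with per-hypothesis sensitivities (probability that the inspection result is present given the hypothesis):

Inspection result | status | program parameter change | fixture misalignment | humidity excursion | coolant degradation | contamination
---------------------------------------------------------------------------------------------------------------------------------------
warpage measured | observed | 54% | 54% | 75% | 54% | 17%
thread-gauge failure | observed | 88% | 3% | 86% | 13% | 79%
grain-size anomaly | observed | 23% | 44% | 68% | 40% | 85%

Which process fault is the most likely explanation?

humidity excursion

By Bayes' rule with conditional independence, the unnormalized weight for each hypothesis is prior × ∏ likelihoods:
  program parameter change: 0.25 × 0.54 × 0.88 × 0.23 = 0.027324
  fixture misalignment: 0.26 × 0.54 × 0.03 × 0.44 = 0.0018533
  humidity excursion: 0.14 × 0.75 × 0.86 × 0.68 = 0.061404
  coolant degradation: 0.24 × 0.54 × 0.13 × 0.40 = 0.0067392
  contamination: 0.11 × 0.17 × 0.79 × 0.85 = 0.012557
Normalizing constant Z = 0.027324 + 0.0018533 + 0.061404 + 0.0067392 + 0.012557 = 0.10988.
P(program parameter change | evidence) ≈ 0.027324 / 0.10988 ≈ 0.249
P(fixture misalignment | evidence) ≈ 0.0018533 / 0.10988 ≈ 0.017
P(humidity excursion | evidence) ≈ 0.061404 / 0.10988 ≈ 0.559
P(coolant degradation | evidence) ≈ 0.0067392 / 0.10988 ≈ 0.061
P(contamination | evidence) ≈ 0.012557 / 0.10988 ≈ 0.114
The largest is 0.559, so humidity excursion is most probable.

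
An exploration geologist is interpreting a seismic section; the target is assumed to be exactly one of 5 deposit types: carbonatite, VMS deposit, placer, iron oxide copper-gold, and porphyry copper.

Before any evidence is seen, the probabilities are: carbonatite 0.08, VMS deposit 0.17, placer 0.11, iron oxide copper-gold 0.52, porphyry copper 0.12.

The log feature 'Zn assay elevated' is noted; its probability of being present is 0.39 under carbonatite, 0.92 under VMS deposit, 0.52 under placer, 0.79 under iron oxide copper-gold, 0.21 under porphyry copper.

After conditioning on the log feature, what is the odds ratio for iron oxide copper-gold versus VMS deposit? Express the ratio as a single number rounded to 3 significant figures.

Unnormalized posterior weight (prior times the log feature likelihood) for each of the two hypotheses:
  iron oxide copper-gold: 0.52 × 0.79 = 0.4108
  VMS deposit: 0.17 × 0.92 = 0.1564
Posterior odds = 0.4108 / 0.1564 ≈ 2.63.

2.63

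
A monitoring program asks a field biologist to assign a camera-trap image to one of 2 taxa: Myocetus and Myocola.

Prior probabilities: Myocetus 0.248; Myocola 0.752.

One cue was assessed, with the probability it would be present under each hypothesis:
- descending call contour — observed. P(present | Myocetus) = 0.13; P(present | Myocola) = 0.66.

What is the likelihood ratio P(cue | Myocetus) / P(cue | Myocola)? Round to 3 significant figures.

The Bayes factor is the ratio of the two likelihoods.
  Myocetus: 0.13
  Myocola: 0.66
Bayes factor = 0.13 / 0.66 ≈ 0.197

0.197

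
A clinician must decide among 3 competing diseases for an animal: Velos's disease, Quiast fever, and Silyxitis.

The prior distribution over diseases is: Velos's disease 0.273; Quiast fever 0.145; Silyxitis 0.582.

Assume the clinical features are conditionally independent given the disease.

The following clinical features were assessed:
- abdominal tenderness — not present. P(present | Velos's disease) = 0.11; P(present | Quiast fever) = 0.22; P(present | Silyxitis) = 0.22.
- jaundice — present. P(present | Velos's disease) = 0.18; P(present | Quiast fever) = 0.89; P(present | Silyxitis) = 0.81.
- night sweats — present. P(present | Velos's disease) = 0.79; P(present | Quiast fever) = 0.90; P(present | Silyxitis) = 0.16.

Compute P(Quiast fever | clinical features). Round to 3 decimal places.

0.492

By Bayes' rule with conditional independence, the unnormalized weight for each hypothesis is prior × ∏ likelihoods (using 1 − P(present | H) for each absent clinical feature):
  Velos's disease: 0.273 × (1 − 0.11) × 0.18 × 0.79 = 0.03455
  Quiast fever: 0.145 × (1 − 0.22) × 0.89 × 0.90 = 0.090593
  Silyxitis: 0.582 × (1 − 0.22) × 0.81 × 0.16 = 0.058833
Marginal likelihood of the evidence = 0.18398.
P(Quiast fever | evidence) = 0.090593 / 0.18398 ≈ 0.492.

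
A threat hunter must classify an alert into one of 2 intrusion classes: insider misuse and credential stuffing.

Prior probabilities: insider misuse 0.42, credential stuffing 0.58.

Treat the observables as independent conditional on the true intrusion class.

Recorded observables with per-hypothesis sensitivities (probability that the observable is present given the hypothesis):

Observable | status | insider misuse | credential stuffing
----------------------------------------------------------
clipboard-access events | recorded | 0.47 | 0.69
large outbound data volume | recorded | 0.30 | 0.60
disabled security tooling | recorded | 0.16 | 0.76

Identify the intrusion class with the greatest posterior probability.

credential stuffing

For each hypothesis, the unnormalized posterior weight is prior × product of the observable likelihoods:
  insider misuse: 0.42 × 0.47 × 0.30 × 0.16 = 0.0094752
  credential stuffing: 0.58 × 0.69 × 0.60 × 0.76 = 0.18249
Normalizing constant Z = 0.0094752 + 0.18249 = 0.19197.
P(insider misuse | evidence) ≈ 0.0094752 / 0.19197 ≈ 0.049
P(credential stuffing | evidence) ≈ 0.18249 / 0.19197 ≈ 0.951
The largest is 0.951, so credential stuffing is most probable.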